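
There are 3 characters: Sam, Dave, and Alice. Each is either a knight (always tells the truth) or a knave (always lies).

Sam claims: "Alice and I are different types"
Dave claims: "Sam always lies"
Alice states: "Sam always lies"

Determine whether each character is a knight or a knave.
Sam is a knight.
Dave is a knave.
Alice is a knave.

Verification:
- Sam (knight) says "Alice and I are different types" - this is TRUE because Sam is a knight and Alice is a knave.
- Dave (knave) says "Sam always lies" - this is FALSE (a lie) because Sam is a knight.
- Alice (knave) says "Sam always lies" - this is FALSE (a lie) because Sam is a knight.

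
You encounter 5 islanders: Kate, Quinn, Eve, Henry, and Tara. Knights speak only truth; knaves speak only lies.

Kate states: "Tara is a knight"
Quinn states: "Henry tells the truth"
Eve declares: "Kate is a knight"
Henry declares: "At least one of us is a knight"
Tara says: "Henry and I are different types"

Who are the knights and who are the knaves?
Kate is a knave.
Quinn is a knave.
Eve is a knave.
Henry is a knave.
Tara is a knave.

Verification:
- Kate (knave) says "Tara is a knight" - this is FALSE (a lie) because Tara is a knave.
- Quinn (knave) says "Henry tells the truth" - this is FALSE (a lie) because Henry is a knave.
- Eve (knave) says "Kate is a knight" - this is FALSE (a lie) because Kate is a knave.
- Henry (knave) says "At least one of us is a knight" - this is FALSE (a lie) because no one is a knight.
- Tara (knave) says "Henry and I are different types" - this is FALSE (a lie) because Tara is a knave and Henry is a knave.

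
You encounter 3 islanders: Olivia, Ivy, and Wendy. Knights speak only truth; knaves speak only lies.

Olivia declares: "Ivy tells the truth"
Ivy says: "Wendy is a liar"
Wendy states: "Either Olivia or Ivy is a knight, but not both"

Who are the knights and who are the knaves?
Olivia is a knight.
Ivy is a knight.
Wendy is a knave.

Verification:
- Olivia (knight) says "Ivy tells the truth" - this is TRUE because Ivy is a knight.
- Ivy (knight) says "Wendy is a liar" - this is TRUE because Wendy is a knave.
- Wendy (knave) says "Either Olivia or Ivy is a knight, but not both" - this is FALSE (a lie) because Olivia is a knight and Ivy is a knight.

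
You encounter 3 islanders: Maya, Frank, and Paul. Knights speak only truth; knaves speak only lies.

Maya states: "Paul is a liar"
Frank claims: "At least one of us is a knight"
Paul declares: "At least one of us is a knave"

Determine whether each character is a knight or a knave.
Maya is a knave.
Frank is a knight.
Paul is a knight.

Verification:
- Maya (knave) says "Paul is a liar" - this is FALSE (a lie) because Paul is a knight.
- Frank (knight) says "At least one of us is a knight" - this is TRUE because Frank and Paul are knights.
- Paul (knight) says "At least one of us is a knave" - this is TRUE because Maya is a knave.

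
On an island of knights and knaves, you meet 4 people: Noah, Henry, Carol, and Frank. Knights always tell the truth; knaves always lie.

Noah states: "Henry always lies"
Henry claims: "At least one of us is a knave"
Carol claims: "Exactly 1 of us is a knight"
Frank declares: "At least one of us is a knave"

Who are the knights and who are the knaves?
Noah is a knave.
Henry is a knight.
Carol is a knave.
Frank is a knight.

Verification:
- Noah (knave) says "Henry always lies" - this is FALSE (a lie) because Henry is a knight.
- Henry (knight) says "At least one of us is a knave" - this is TRUE because Noah and Carol are knaves.
- Carol (knave) says "Exactly 1 of us is a knight" - this is FALSE (a lie) because there are 2 knights.
- Frank (knight) says "At least one of us is a knave" - this is TRUE because Noah and Carol are knaves.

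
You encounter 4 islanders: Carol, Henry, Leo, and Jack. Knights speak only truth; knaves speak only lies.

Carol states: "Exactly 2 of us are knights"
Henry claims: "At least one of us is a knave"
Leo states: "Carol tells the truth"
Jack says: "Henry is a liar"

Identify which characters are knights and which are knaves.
Carol is a knave.
Henry is a knight.
Leo is a knave.
Jack is a knave.

Verification:
- Carol (knave) says "Exactly 2 of us are knights" - this is FALSE (a lie) because there are 1 knights.
- Henry (knight) says "At least one of us is a knave" - this is TRUE because Carol, Leo, and Jack are knaves.
- Leo (knave) says "Carol tells the truth" - this is FALSE (a lie) because Carol is a knave.
- Jack (knave) says "Henry is a liar" - this is FALSE (a lie) because Henry is a knight.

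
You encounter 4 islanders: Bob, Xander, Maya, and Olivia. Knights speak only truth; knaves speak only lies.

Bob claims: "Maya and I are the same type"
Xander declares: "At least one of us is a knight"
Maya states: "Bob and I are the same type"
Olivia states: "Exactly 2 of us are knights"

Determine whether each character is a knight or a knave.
Bob is a knight.
Xander is a knight.
Maya is a knight.
Olivia is a knave.

Verification:
- Bob (knight) says "Maya and I are the same type" - this is TRUE because Bob is a knight and Maya is a knight.
- Xander (knight) says "At least one of us is a knight" - this is TRUE because Bob, Xander, and Maya are knights.
- Maya (knight) says "Bob and I are the same type" - this is TRUE because Maya is a knight and Bob is a knight.
- Olivia (knave) says "Exactly 2 of us are knights" - this is FALSE (a lie) because there are 3 knights.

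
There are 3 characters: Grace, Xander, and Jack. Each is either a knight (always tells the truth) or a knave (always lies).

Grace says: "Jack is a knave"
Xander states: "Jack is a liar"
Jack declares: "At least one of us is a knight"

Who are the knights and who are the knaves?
Grace is a knave.
Xander is a knave.
Jack is a knight.

Verification:
- Grace (knave) says "Jack is a knave" - this is FALSE (a lie) because Jack is a knight.
- Xander (knave) says "Jack is a liar" - this is FALSE (a lie) because Jack is a knight.
- Jack (knight) says "At least one of us is a knight" - this is TRUE because Jack is a knight.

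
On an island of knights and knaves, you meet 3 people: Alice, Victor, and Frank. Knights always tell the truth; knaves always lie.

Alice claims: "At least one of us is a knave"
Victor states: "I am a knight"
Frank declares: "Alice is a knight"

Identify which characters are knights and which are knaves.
Alice is a knight.
Victor is a knave.
Frank is a knight.

Verification:
- Alice (knight) says "At least one of us is a knave" - this is TRUE because Victor is a knave.
- Victor (knave) says "I am a knight" - this is FALSE (a lie) because Victor is a knave.
- Frank (knight) says "Alice is a knight" - this is TRUE because Alice is a knight.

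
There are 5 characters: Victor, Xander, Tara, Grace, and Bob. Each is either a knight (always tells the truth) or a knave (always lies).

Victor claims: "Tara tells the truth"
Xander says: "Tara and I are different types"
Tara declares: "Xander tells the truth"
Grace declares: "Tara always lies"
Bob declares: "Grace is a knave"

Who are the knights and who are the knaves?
Victor is a knave.
Xander is a knave.
Tara is a knave.
Grace is a knight.
Bob is a knave.

Verification:
- Victor (knave) says "Tara tells the truth" - this is FALSE (a lie) because Tara is a knave.
- Xander (knave) says "Tara and I are different types" - this is FALSE (a lie) because Xander is a knave and Tara is a knave.
- Tara (knave) says "Xander tells the truth" - this is FALSE (a lie) because Xander is a knave.
- Grace (knight) says "Tara always lies" - this is TRUE because Tara is a knave.
- Bob (knave) says "Grace is a knave" - this is FALSE (a lie) because Grace is a knight.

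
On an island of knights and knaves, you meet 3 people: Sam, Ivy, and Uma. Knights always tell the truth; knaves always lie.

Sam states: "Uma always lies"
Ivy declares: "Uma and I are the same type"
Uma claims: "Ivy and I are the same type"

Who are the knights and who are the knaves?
Sam is a knave.
Ivy is a knight.
Uma is a knight.

Verification:
- Sam (knave) says "Uma always lies" - this is FALSE (a lie) because Uma is a knight.
- Ivy (knight) says "Uma and I are the same type" - this is TRUE because Ivy is a knight and Uma is a knight.
- Uma (knight) says "Ivy and I are the same type" - this is TRUE because Uma is a knight and Ivy is a knight.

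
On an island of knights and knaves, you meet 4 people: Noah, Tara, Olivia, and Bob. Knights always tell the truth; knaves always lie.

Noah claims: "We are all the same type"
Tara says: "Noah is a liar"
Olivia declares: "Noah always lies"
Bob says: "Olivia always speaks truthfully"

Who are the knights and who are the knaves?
Noah is a knave.
Tara is a knight.
Olivia is a knight.
Bob is a knight.

Verification:
- Noah (knave) says "We are all the same type" - this is FALSE (a lie) because Tara, Olivia, and Bob are knights and Noah is a knave.
- Tara (knight) says "Noah is a liar" - this is TRUE because Noah is a knave.
- Olivia (knight) says "Noah always lies" - this is TRUE because Noah is a knave.
- Bob (knight) says "Olivia always speaks truthfully" - this is TRUE because Olivia is a knight.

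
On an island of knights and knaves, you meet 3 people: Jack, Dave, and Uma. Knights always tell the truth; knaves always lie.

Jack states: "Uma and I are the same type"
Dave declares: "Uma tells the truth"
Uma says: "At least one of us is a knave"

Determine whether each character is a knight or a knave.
Jack is a knave.
Dave is a knight.
Uma is a knight.

Verification:
- Jack (knave) says "Uma and I are the same type" - this is FALSE (a lie) because Jack is a knave and Uma is a knight.
- Dave (knight) says "Uma tells the truth" - this is TRUE because Uma is a knight.
- Uma (knight) says "At least one of us is a knave" - this is TRUE because Jack is a knave.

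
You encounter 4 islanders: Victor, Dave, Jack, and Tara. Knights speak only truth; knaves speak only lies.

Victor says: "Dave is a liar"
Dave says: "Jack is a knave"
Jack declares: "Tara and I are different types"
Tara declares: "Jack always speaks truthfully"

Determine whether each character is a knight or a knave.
Victor is a knave.
Dave is a knight.
Jack is a knave.
Tara is a knave.

Verification:
- Victor (knave) says "Dave is a liar" - this is FALSE (a lie) because Dave is a knight.
- Dave (knight) says "Jack is a knave" - this is TRUE because Jack is a knave.
- Jack (knave) says "Tara and I are different types" - this is FALSE (a lie) because Jack is a knave and Tara is a knave.
- Tara (knave) says "Jack always speaks truthfully" - this is FALSE (a lie) because Jack is a knave.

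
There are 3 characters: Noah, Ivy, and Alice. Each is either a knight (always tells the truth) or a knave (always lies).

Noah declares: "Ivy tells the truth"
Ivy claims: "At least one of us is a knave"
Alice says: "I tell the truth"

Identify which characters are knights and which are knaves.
Noah is a knight.
Ivy is a knight.
Alice is a knave.

Verification:
- Noah (knight) says "Ivy tells the truth" - this is TRUE because Ivy is a knight.
- Ivy (knight) says "At least one of us is a knave" - this is TRUE because Alice is a knave.
- Alice (knave) says "I tell the truth" - this is FALSE (a lie) because Alice is a knave.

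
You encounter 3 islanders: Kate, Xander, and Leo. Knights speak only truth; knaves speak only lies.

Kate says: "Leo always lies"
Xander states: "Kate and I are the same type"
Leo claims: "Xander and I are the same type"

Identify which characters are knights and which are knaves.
Kate is a knight.
Xander is a knight.
Leo is a knave.

Verification:
- Kate (knight) says "Leo always lies" - this is TRUE because Leo is a knave.
- Xander (knight) says "Kate and I are the same type" - this is TRUE because Xander is a knight and Kate is a knight.
- Leo (knave) says "Xander and I are the same type" - this is FALSE (a lie) because Leo is a knave and Xander is a knight.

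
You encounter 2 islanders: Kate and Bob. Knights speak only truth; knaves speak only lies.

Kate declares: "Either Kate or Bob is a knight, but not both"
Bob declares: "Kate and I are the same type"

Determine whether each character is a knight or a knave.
Kate is a knight.
Bob is a knave.

Verification:
- Kate (knight) says "Either Kate or Bob is a knight, but not both" - this is TRUE because Kate is a knight and Bob is a knave.
- Bob (knave) says "Kate and I are the same type" - this is FALSE (a lie) because Bob is a knave and Kate is a knight.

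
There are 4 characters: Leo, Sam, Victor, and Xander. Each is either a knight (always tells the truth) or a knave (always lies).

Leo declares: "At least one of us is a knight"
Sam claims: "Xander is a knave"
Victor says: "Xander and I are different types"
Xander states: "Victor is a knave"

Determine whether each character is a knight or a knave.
Leo is a knight.
Sam is a knight.
Victor is a knight.
Xander is a knave.

Verification:
- Leo (knight) says "At least one of us is a knight" - this is TRUE because Leo, Sam, and Victor are knights.
- Sam (knight) says "Xander is a knave" - this is TRUE because Xander is a knave.
- Victor (knight) says "Xander and I are different types" - this is TRUE because Victor is a knight and Xander is a knave.
- Xander (knave) says "Victor is a knave" - this is FALSE (a lie) because Victor is a knight.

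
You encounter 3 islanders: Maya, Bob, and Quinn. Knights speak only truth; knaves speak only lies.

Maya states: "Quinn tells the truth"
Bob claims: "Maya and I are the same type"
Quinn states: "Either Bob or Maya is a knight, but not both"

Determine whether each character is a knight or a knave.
Maya is a knight.
Bob is a knave.
Quinn is a knight.

Verification:
- Maya (knight) says "Quinn tells the truth" - this is TRUE because Quinn is a knight.
- Bob (knave) says "Maya and I are the same type" - this is FALSE (a lie) because Bob is a knave and Maya is a knight.
- Quinn (knight) says "Either Bob or Maya is a knight, but not both" - this is TRUE because Bob is a knave and Maya is a knight.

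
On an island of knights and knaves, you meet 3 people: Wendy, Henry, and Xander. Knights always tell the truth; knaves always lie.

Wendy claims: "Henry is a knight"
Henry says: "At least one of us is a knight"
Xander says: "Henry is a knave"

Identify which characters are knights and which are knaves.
Wendy is a knight.
Henry is a knight.
Xander is a knave.

Verification:
- Wendy (knight) says "Henry is a knight" - this is TRUE because Henry is a knight.
- Henry (knight) says "At least one of us is a knight" - this is TRUE because Wendy and Henry are knights.
- Xander (knave) says "Henry is a knave" - this is FALSE (a lie) because Henry is a knight.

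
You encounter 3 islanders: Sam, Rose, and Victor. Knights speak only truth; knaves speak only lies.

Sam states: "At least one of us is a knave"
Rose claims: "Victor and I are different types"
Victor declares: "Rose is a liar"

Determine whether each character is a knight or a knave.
Sam is a knight.
Rose is a knight.
Victor is a knave.

Verification:
- Sam (knight) says "At least one of us is a knave" - this is TRUE because Victor is a knave.
- Rose (knight) says "Victor and I are different types" - this is TRUE because Rose is a knight and Victor is a knave.
- Victor (knave) says "Rose is a liar" - this is FALSE (a lie) because Rose is a knight.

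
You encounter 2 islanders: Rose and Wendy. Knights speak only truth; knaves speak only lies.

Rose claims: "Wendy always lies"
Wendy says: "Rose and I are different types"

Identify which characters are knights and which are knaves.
Rose is a knave.
Wendy is a knight.

Verification:
- Rose (knave) says "Wendy always lies" - this is FALSE (a lie) because Wendy is a knight.
- Wendy (knight) says "Rose and I are different types" - this is TRUE because Wendy is a knight and Rose is a knave.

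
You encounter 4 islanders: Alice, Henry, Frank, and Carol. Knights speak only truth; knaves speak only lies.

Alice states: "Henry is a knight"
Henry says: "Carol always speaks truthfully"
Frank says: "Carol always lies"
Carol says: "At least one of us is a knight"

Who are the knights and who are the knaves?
Alice is a knight.
Henry is a knight.
Frank is a knave.
Carol is a knight.

Verification:
- Alice (knight) says "Henry is a knight" - this is TRUE because Henry is a knight.
- Henry (knight) says "Carol always speaks truthfully" - this is TRUE because Carol is a knight.
- Frank (knave) says "Carol always lies" - this is FALSE (a lie) because Carol is a knight.
- Carol (knight) says "At least one of us is a knight" - this is TRUE because Alice, Henry, and Carol are knights.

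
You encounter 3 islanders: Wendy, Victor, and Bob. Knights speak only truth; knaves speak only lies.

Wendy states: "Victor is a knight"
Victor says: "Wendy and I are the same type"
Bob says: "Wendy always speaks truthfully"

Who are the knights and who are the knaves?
Wendy is a knight.
Victor is a knight.
Bob is a knight.

Verification:
- Wendy (knight) says "Victor is a knight" - this is TRUE because Victor is a knight.
- Victor (knight) says "Wendy and I are the same type" - this is TRUE because Victor is a knight and Wendy is a knight.
- Bob (knight) says "Wendy always speaks truthfully" - this is TRUE because Wendy is a knight.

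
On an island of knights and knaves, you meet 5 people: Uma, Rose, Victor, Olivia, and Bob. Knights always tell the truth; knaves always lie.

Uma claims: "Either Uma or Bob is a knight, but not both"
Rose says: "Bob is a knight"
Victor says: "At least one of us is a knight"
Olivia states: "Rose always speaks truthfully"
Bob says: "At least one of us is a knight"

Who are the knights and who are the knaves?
Uma is a knave.
Rose is a knave.
Victor is a knave.
Olivia is a knave.
Bob is a knave.

Verification:
- Uma (knave) says "Either Uma or Bob is a knight, but not both" - this is FALSE (a lie) because Uma is a knave and Bob is a knave.
- Rose (knave) says "Bob is a knight" - this is FALSE (a lie) because Bob is a knave.
- Victor (knave) says "At least one of us is a knight" - this is FALSE (a lie) because no one is a knight.
- Olivia (knave) says "Rose always speaks truthfully" - this is FALSE (a lie) because Rose is a knave.
- Bob (knave) says "At least one of us is a knight" - this is FALSE (a lie) because no one is a knight.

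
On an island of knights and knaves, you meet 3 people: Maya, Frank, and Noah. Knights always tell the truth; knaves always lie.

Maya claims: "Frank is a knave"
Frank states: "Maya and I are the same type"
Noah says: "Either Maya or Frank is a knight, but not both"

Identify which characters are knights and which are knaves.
Maya is a knight.
Frank is a knave.
Noah is a knight.

Verification:
- Maya (knight) says "Frank is a knave" - this is TRUE because Frank is a knave.
- Frank (knave) says "Maya and I are the same type" - this is FALSE (a lie) because Frank is a knave and Maya is a knight.
- Noah (knight) says "Either Maya or Frank is a knight, but not both" - this is TRUE because Maya is a knight and Frank is a knave.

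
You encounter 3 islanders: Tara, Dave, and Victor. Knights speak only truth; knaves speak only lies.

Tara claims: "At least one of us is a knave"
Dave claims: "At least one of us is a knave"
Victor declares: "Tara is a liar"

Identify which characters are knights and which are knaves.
Tara is a knight.
Dave is a knight.
Victor is a knave.

Verification:
- Tara (knight) says "At least one of us is a knave" - this is TRUE because Victor is a knave.
- Dave (knight) says "At least one of us is a knave" - this is TRUE because Victor is a knave.
- Victor (knave) says "Tara is a liar" - this is FALSE (a lie) because Tara is a knight.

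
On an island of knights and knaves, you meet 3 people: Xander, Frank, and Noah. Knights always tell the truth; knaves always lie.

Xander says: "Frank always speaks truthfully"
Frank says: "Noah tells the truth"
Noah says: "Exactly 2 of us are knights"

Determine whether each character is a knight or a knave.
Xander is a knave.
Frank is a knave.
Noah is a knave.

Verification:
- Xander (knave) says "Frank always speaks truthfully" - this is FALSE (a lie) because Frank is a knave.
- Frank (knave) says "Noah tells the truth" - this is FALSE (a lie) because Noah is a knave.
- Noah (knave) says "Exactly 2 of us are knights" - this is FALSE (a lie) because there are 0 knights.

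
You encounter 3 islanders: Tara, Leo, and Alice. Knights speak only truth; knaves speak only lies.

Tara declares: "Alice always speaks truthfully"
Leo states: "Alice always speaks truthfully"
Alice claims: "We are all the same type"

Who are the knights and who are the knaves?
Tara is a knight.
Leo is a knight.
Alice is a knight.

Verification:
- Tara (knight) says "Alice always speaks truthfully" - this is TRUE because Alice is a knight.
- Leo (knight) says "Alice always speaks truthfully" - this is TRUE because Alice is a knight.
- Alice (knight) says "We are all the same type" - this is TRUE because Tara, Leo, and Alice are knights.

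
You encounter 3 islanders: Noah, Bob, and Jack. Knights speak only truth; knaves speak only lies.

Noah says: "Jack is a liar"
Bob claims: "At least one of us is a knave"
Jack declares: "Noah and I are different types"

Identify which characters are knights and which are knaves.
Noah is a knave.
Bob is a knight.
Jack is a knight.

Verification:
- Noah (knave) says "Jack is a liar" - this is FALSE (a lie) because Jack is a knight.
- Bob (knight) says "At least one of us is a knave" - this is TRUE because Noah is a knave.
- Jack (knight) says "Noah and I are different types" - this is TRUE because Jack is a knight and Noah is a knave.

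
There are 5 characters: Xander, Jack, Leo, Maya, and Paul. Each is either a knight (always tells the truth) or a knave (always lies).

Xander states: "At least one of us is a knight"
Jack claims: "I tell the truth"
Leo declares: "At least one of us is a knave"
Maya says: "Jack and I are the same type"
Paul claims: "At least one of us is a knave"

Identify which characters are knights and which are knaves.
Xander is a knight.
Jack is a knight.
Leo is a knight.
Maya is a knave.
Paul is a knight.

Verification:
- Xander (knight) says "At least one of us is a knight" - this is TRUE because Xander, Jack, Leo, and Paul are knights.
- Jack (knight) says "I tell the truth" - this is TRUE because Jack is a knight.
- Leo (knight) says "At least one of us is a knave" - this is TRUE because Maya is a knave.
- Maya (knave) says "Jack and I are the same type" - this is FALSE (a lie) because Maya is a knave and Jack is a knight.
- Paul (knight) says "At least one of us is a knave" - this is TRUE because Maya is a knave.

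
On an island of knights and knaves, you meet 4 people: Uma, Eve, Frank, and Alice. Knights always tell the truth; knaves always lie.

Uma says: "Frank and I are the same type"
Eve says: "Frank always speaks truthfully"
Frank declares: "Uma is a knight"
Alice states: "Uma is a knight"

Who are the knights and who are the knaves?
Uma is a knight.
Eve is a knight.
Frank is a knight.
Alice is a knight.

Verification:
- Uma (knight) says "Frank and I are the same type" - this is TRUE because Uma is a knight and Frank is a knight.
- Eve (knight) says "Frank always speaks truthfully" - this is TRUE because Frank is a knight.
- Frank (knight) says "Uma is a knight" - this is TRUE because Uma is a knight.
- Alice (knight) says "Uma is a knight" - this is TRUE because Uma is a knight.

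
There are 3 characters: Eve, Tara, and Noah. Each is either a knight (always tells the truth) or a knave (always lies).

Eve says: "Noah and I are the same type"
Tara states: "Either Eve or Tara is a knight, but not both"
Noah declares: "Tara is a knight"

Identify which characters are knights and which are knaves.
Eve is a knave.
Tara is a knight.
Noah is a knight.

Verification:
- Eve (knave) says "Noah and I are the same type" - this is FALSE (a lie) because Eve is a knave and Noah is a knight.
- Tara (knight) says "Either Eve or Tara is a knight, but not both" - this is TRUE because Eve is a knave and Tara is a knight.
- Noah (knight) says "Tara is a knight" - this is TRUE because Tara is a knight.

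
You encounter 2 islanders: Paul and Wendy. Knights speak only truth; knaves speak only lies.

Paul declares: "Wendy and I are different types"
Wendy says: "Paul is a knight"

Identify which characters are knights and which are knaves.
Paul is a knave.
Wendy is a knave.

Verification:
- Paul (knave) says "Wendy and I are different types" - this is FALSE (a lie) because Paul is a knave and Wendy is a knave.
- Wendy (knave) says "Paul is a knight" - this is FALSE (a lie) because Paul is a knave.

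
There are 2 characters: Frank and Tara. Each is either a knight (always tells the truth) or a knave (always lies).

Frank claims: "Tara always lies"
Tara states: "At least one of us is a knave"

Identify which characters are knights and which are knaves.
Frank is a knave.
Tara is a knight.

Verification:
- Frank (knave) says "Tara always lies" - this is FALSE (a lie) because Tara is a knight.
- Tara (knight) says "At least one of us is a knave" - this is TRUE because Frank is a knave.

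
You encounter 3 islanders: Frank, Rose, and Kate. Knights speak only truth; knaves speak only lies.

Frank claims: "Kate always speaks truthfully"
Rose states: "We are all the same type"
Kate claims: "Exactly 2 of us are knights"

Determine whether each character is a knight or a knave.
Frank is a knight.
Rose is a knave.
Kate is a knight.

Verification:
- Frank (knight) says "Kate always speaks truthfully" - this is TRUE because Kate is a knight.
- Rose (knave) says "We are all the same type" - this is FALSE (a lie) because Frank and Kate are knights and Rose is a knave.
- Kate (knight) says "Exactly 2 of us are knights" - this is TRUE because there are 2 knights.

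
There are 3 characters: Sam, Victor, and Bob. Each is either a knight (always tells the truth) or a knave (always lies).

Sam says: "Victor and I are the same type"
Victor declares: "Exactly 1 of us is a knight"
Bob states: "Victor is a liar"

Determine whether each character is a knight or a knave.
Sam is a knave.
Victor is a knight.
Bob is a knave.

Verification:
- Sam (knave) says "Victor and I are the same type" - this is FALSE (a lie) because Sam is a knave and Victor is a knight.
- Victor (knight) says "Exactly 1 of us is a knight" - this is TRUE because there are 1 knights.
- Bob (knave) says "Victor is a liar" - this is FALSE (a lie) because Victor is a knight.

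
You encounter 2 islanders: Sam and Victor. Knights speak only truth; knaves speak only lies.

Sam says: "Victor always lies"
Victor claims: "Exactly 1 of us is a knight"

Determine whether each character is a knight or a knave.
Sam is a knave.
Victor is a knight.

Verification:
- Sam (knave) says "Victor always lies" - this is FALSE (a lie) because Victor is a knight.
- Victor (knight) says "Exactly 1 of us is a knight" - this is TRUE because there are 1 knights.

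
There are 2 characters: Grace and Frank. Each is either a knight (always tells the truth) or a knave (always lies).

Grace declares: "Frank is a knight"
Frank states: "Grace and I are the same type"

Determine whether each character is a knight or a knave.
Grace is a knight.
Frank is a knight.

Verification:
- Grace (knight) says "Frank is a knight" - this is TRUE because Frank is a knight.
- Frank (knight) says "Grace and I are the same type" - this is TRUE because Frank is a knight and Grace is a knight.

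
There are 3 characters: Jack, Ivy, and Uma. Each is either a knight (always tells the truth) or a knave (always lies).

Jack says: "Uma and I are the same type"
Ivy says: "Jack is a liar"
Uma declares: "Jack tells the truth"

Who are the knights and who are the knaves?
Jack is a knight.
Ivy is a knave.
Uma is a knight.

Verification:
- Jack (knight) says "Uma and I are the same type" - this is TRUE because Jack is a knight and Uma is a knight.
- Ivy (knave) says "Jack is a liar" - this is FALSE (a lie) because Jack is a knight.
- Uma (knight) says "Jack tells the truth" - this is TRUE because Jack is a knight.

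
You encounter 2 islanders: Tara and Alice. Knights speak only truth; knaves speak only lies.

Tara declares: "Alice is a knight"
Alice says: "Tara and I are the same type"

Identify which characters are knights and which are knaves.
Tara is a knight.
Alice is a knight.

Verification:
- Tara (knight) says "Alice is a knight" - this is TRUE because Alice is a knight.
- Alice (knight) says "Tara and I are the same type" - this is TRUE because Alice is a knight and Tara is a knight.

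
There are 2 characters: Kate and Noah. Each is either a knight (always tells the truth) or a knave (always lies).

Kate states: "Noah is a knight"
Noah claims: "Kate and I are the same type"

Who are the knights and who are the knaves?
Kate is a knight.
Noah is a knight.

Verification:
- Kate (knight) says "Noah is a knight" - this is TRUE because Noah is a knight.
- Noah (knight) says "Kate and I are the same type" - this is TRUE because Noah is a knight and Kate is a knight.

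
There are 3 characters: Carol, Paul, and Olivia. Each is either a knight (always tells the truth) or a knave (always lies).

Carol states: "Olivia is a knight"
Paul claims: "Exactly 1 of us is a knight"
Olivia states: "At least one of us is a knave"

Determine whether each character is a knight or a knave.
Carol is a knight.
Paul is a knave.
Olivia is a knight.

Verification:
- Carol (knight) says "Olivia is a knight" - this is TRUE because Olivia is a knight.
- Paul (knave) says "Exactly 1 of us is a knight" - this is FALSE (a lie) because there are 2 knights.
- Olivia (knight) says "At least one of us is a knave" - this is TRUE because Paul is a knave.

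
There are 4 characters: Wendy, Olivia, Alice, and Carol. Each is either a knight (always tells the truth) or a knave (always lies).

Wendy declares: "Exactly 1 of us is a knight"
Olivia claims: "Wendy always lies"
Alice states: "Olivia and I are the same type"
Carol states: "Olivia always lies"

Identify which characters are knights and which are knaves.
Wendy is a knave.
Olivia is a knight.
Alice is a knight.
Carol is a knave.

Verification:
- Wendy (knave) says "Exactly 1 of us is a knight" - this is FALSE (a lie) because there are 2 knights.
- Olivia (knight) says "Wendy always lies" - this is TRUE because Wendy is a knave.
- Alice (knight) says "Olivia and I are the same type" - this is TRUE because Alice is a knight and Olivia is a knight.
- Carol (knave) says "Olivia always lies" - this is FALSE (a lie) because Olivia is a knight.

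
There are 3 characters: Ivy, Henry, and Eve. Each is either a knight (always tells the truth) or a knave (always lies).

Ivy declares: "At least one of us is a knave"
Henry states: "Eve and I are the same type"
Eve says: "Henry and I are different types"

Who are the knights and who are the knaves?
Ivy is a knight.
Henry is a knave.
Eve is a knight.

Verification:
- Ivy (knight) says "At least one of us is a knave" - this is TRUE because Henry is a knave.
- Henry (knave) says "Eve and I are the same type" - this is FALSE (a lie) because Henry is a knave and Eve is a knight.
- Eve (knight) says "Henry and I are different types" - this is TRUE because Eve is a knight and Henry is a knave.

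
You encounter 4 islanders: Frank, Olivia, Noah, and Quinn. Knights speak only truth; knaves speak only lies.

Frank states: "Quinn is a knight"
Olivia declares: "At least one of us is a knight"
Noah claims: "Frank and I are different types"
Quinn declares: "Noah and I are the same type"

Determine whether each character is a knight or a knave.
Frank is a knave.
Olivia is a knight.
Noah is a knight.
Quinn is a knave.

Verification:
- Frank (knave) says "Quinn is a knight" - this is FALSE (a lie) because Quinn is a knave.
- Olivia (knight) says "At least one of us is a knight" - this is TRUE because Olivia and Noah are knights.
- Noah (knight) says "Frank and I are different types" - this is TRUE because Noah is a knight and Frank is a knave.
- Quinn (knave) says "Noah and I are the same type" - this is FALSE (a lie) because Quinn is a knave and Noah is a knight.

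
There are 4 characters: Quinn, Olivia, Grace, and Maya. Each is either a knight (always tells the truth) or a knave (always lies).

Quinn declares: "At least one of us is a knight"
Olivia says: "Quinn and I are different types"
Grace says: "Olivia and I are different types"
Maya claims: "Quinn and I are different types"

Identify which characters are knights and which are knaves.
Quinn is a knave.
Olivia is a knave.
Grace is a knave.
Maya is a knave.

Verification:
- Quinn (knave) says "At least one of us is a knight" - this is FALSE (a lie) because no one is a knight.
- Olivia (knave) says "Quinn and I are different types" - this is FALSE (a lie) because Olivia is a knave and Quinn is a knave.
- Grace (knave) says "Olivia and I are different types" - this is FALSE (a lie) because Grace is a knave and Olivia is a knave.
- Maya (knave) says "Quinn and I are different types" - this is FALSE (a lie) because Maya is a knave and Quinn is a knave.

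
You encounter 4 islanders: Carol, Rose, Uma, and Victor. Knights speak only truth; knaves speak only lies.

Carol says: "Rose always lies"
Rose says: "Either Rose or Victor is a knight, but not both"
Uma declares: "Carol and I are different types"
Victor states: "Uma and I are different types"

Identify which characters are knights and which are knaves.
Carol is a knave.
Rose is a knight.
Uma is a knave.
Victor is a knave.

Verification:
- Carol (knave) says "Rose always lies" - this is FALSE (a lie) because Rose is a knight.
- Rose (knight) says "Either Rose or Victor is a knight, but not both" - this is TRUE because Rose is a knight and Victor is a knave.
- Uma (knave) says "Carol and I are different types" - this is FALSE (a lie) because Uma is a knave and Carol is a knave.
- Victor (knave) says "Uma and I are different types" - this is FALSE (a lie) because Victor is a knave and Uma is a knave.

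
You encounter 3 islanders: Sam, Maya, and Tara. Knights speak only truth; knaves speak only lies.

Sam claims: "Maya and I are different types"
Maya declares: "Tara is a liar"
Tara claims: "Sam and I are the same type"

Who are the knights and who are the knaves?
Sam is a knight.
Maya is a knave.
Tara is a knight.

Verification:
- Sam (knight) says "Maya and I are different types" - this is TRUE because Sam is a knight and Maya is a knave.
- Maya (knave) says "Tara is a liar" - this is FALSE (a lie) because Tara is a knight.
- Tara (knight) says "Sam and I are the same type" - this is TRUE because Tara is a knight and Sam is a knight.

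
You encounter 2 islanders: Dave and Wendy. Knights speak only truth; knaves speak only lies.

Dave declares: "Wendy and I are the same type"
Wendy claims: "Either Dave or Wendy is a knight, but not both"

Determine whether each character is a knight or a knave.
Dave is a knave.
Wendy is a knight.

Verification:
- Dave (knave) says "Wendy and I are the same type" - this is FALSE (a lie) because Dave is a knave and Wendy is a knight.
- Wendy (knight) says "Either Dave or Wendy is a knight, but not both" - this is TRUE because Dave is a knave and Wendy is a knight.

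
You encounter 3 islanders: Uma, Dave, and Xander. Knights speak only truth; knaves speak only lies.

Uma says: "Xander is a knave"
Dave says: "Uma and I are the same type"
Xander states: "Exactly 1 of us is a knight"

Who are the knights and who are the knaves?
Uma is a knight.
Dave is a knight.
Xander is a knave.

Verification:
- Uma (knight) says "Xander is a knave" - this is TRUE because Xander is a knave.
- Dave (knight) says "Uma and I are the same type" - this is TRUE because Dave is a knight and Uma is a knight.
- Xander (knave) says "Exactly 1 of us is a knight" - this is FALSE (a lie) because there are 2 knights.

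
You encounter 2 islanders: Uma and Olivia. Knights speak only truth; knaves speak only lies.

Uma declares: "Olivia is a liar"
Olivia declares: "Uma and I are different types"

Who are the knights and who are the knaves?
Uma is a knave.
Olivia is a knight.

Verification:
- Uma (knave) says "Olivia is a liar" - this is FALSE (a lie) because Olivia is a knight.
- Olivia (knight) says "Uma and I are different types" - this is TRUE because Olivia is a knight and Uma is a knave.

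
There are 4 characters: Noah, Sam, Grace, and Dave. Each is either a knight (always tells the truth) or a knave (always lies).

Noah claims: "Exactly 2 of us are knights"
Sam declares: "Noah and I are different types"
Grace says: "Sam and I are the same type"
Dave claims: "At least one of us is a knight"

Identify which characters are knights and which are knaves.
Noah is a knave.
Sam is a knight.
Grace is a knight.
Dave is a knight.

Verification:
- Noah (knave) says "Exactly 2 of us are knights" - this is FALSE (a lie) because there are 3 knights.
- Sam (knight) says "Noah and I are different types" - this is TRUE because Sam is a knight and Noah is a knave.
- Grace (knight) says "Sam and I are the same type" - this is TRUE because Grace is a knight and Sam is a knight.
- Dave (knight) says "At least one of us is a knight" - this is TRUE because Sam, Grace, and Dave are knights.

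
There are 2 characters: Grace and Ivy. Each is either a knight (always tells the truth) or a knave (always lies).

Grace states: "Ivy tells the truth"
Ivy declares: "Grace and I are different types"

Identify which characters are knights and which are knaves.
Grace is a knave.
Ivy is a knave.

Verification:
- Grace (knave) says "Ivy tells the truth" - this is FALSE (a lie) because Ivy is a knave.
- Ivy (knave) says "Grace and I are different types" - this is FALSE (a lie) because Ivy is a knave and Grace is a knave.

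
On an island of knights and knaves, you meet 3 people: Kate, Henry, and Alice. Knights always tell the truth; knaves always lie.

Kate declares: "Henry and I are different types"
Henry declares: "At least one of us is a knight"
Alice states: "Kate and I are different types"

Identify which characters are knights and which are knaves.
Kate is a knave.
Henry is a knave.
Alice is a knave.

Verification:
- Kate (knave) says "Henry and I are different types" - this is FALSE (a lie) because Kate is a knave and Henry is a knave.
- Henry (knave) says "At least one of us is a knight" - this is FALSE (a lie) because no one is a knight.
- Alice (knave) says "Kate and I are different types" - this is FALSE (a lie) because Alice is a knave and Kate is a knave.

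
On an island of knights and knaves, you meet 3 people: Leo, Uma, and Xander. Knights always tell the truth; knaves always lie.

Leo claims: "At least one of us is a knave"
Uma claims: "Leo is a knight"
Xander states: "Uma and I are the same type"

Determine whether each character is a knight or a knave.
Leo is a knight.
Uma is a knight.
Xander is a knave.

Verification:
- Leo (knight) says "At least one of us is a knave" - this is TRUE because Xander is a knave.
- Uma (knight) says "Leo is a knight" - this is TRUE because Leo is a knight.
- Xander (knave) says "Uma and I are the same type" - this is FALSE (a lie) because Xander is a knave and Uma is a knight.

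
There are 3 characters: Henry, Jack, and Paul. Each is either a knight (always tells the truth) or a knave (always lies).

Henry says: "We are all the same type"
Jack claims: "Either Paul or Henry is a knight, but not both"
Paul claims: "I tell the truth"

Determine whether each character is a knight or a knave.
Henry is a knave.
Jack is a knight.
Paul is a knight.

Verification:
- Henry (knave) says "We are all the same type" - this is FALSE (a lie) because Jack and Paul are knights and Henry is a knave.
- Jack (knight) says "Either Paul or Henry is a knight, but not both" - this is TRUE because Paul is a knight and Henry is a knave.
- Paul (knight) says "I tell the truth" - this is TRUE because Paul is a knight.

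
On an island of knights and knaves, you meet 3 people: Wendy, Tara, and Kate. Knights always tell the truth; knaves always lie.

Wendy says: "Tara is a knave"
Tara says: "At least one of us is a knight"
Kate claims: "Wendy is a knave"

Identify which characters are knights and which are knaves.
Wendy is a knave.
Tara is a knight.
Kate is a knight.

Verification:
- Wendy (knave) says "Tara is a knave" - this is FALSE (a lie) because Tara is a knight.
- Tara (knight) says "At least one of us is a knight" - this is TRUE because Tara and Kate are knights.
- Kate (knight) says "Wendy is a knave" - this is TRUE because Wendy is a knave.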